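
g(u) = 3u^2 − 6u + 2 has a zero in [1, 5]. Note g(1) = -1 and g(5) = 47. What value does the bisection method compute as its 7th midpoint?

midpoint 3: g = 11 > 0 → [1, 3]
midpoint 2: g = 2 > 0 → [1, 2]
midpoint 1.5: g = -0.25 < 0 → [1.5, 2]
midpoint 1.75: g = 0.6875 > 0 → [1.5, 1.75]
midpoint 1.625: g = 0.1719 > 0 → [1.5, 1.625]
midpoint 1.5625: g = -0.0508 < 0 → [1.5625, 1.625]
midpoint 1.59375: g = 0.0576 > 0 → [1.5625, 1.59375]

1.59375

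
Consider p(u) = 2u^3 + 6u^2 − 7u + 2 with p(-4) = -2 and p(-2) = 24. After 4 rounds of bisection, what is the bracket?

m = -3, p(m) = 23 (+); new bracket [-4, -3]
m = -3.5, p(m) = 14.25 (+); new bracket [-4, -3.5]
m = -3.75, p(m) = 7.15625 (+); new bracket [-4, -3.75]
m = -3.875, p(m) = 2.8477 (+); new bracket [-4, -3.875]

[-4, -3.875]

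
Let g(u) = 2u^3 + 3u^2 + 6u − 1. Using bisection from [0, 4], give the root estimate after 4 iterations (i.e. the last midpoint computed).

0.25

g(2) = 39 > 0, so the root lies in [0, 2]
g(1) = 10 > 0, so the root lies in [0, 1]
g(0.5) = 3 > 0, so the root lies in [0, 0.5]
g(0.25) = 0.7188 > 0, so the root lies in [0, 0.25]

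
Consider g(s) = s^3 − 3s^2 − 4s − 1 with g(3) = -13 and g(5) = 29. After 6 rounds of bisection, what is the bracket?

s = 4 gives g = -1, negative; keep [4, 5]
s = 4.5 gives g = 11.375, positive; keep [4, 4.5]
s = 4.25 gives g = 4.578125, positive; keep [4, 4.25]
s = 4.125 gives g = 1.6426, positive; keep [4, 4.125]
s = 4.0625 gives g = 0.2854, positive; keep [4, 4.0625]
s = 4.03125 gives g = -0.3662, negative; keep [4.03125, 4.0625]

[4.03125, 4.0625]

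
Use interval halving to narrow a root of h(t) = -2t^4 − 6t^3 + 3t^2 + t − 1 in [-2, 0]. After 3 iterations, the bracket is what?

midpoint -1: h = 5 > 0 → [-1, 0]
midpoint -0.5: h = -0.125 < 0 → [-1, -0.5]
midpoint -0.75: h = 1.835938 > 0 → [-0.75, -0.5]

[-0.75, -0.5]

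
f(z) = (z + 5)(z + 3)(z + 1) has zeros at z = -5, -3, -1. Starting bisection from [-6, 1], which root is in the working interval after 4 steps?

f(-2.5) = -1.875 < 0, so the root lies in [-2.5, 1]
f(-0.75) = 2.390625 > 0, so the root lies in [-2.5, -0.75]
f(-1.625) = -2.900391 < 0, so the root lies in [-1.625, -0.75]
f(-1.1875) = -1.2957 < 0, so the root lies in [-1.1875, -0.75]

-1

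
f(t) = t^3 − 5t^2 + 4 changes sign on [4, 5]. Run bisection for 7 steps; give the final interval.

midpoint 4.5: f = -6.125 < 0 → [4.5, 5]
midpoint 4.75: f = -1.640625 < 0 → [4.75, 5]
midpoint 4.875: f = 1.029297 > 0 → [4.75, 4.875]
midpoint 4.8125: f = -0.3425 < 0 → [4.8125, 4.875]
midpoint 4.84375: f = 0.3341 > 0 → [4.8125, 4.84375]
midpoint 4.828125: f = -0.0065 < 0 → [4.828125, 4.84375]
midpoint 4.8359375: f = 0.1632 > 0 → [4.828125, 4.8359375]

[4.828125, 4.8359375]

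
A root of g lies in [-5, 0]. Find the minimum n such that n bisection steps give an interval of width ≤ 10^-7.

Width after n steps is 5/2^n. Need 2^n ≥ 5/10^-7 = 50000000.
2^25 = 33554432 < 50000000 ≤ 2^26 = 67108864, so n = 26.

26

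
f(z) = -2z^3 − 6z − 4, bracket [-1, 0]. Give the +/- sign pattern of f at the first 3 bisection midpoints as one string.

z = -0.5 gives f = -0.75, negative; keep [-1, -0.5]
z = -0.75 gives f = 1.34375, positive; keep [-0.75, -0.5]
z = -0.625 gives f = 0.238281, positive; keep [-0.625, -0.5]

-++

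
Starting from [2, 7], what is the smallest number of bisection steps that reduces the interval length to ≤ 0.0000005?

Width after n steps is 5/2^n. Need 2^n ≥ 5/0.0000005 = 10000000.
2^23 = 8388608 < 10000000 ≤ 2^24 = 16777216, so n = 24.

24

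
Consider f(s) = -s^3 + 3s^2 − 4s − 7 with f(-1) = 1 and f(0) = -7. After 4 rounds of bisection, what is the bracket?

f(-0.5) = -4.125 < 0, so the root lies in [-1, -0.5]
f(-0.75) = -1.890625 < 0, so the root lies in [-1, -0.75]
f(-0.875) = -0.533203 < 0, so the root lies in [-1, -0.875]
f(-0.9375) = 0.2107 > 0, so the root lies in [-0.9375, -0.875]

[-0.9375, -0.875]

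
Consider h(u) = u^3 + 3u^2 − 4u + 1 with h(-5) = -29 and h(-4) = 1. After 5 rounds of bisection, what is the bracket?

m = -4.5, h(m) = -11.375 (−); new bracket [-4.5, -4]
m = -4.25, h(m) = -4.578125 (−); new bracket [-4.25, -4]
m = -4.125, h(m) = -1.642578 (−); new bracket [-4.125, -4]
m = -4.0625, h(m) = -0.2854 (−); new bracket [-4.0625, -4]
m = -4.03125, h(m) = 0.3662 (+); new bracket [-4.0625, -4.03125]

[-4.0625, -4.03125]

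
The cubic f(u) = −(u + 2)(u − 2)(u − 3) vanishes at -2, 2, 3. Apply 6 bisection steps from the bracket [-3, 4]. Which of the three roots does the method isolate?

u = 0.5 gives f = -9.375, negative; keep [-3, 0.5]
u = -1.25 gives f = -10.359375, negative; keep [-3, -1.25]
u = -2.125 gives f = 2.642578, positive; keep [-2.125, -1.25]
u = -1.6875 gives f = -5.4016, negative; keep [-2.125, -1.6875]
u = -1.90625 gives f = -1.7967, negative; keep [-2.125, -1.90625]
u = -2.015625 gives f = 0.3147, positive; keep [-2.015625, -1.90625]

-2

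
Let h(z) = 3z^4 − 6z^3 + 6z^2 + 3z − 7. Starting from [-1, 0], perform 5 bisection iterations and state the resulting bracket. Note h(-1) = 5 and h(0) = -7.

z = -0.5 gives h = -6.0625, negative; keep [-1, -0.5]
z = -0.75 gives h = -2.394531, negative; keep [-1, -0.75]
z = -0.875 gives h = 0.746826, positive; keep [-0.875, -0.75]
z = -0.8125 gives h = -0.9509, negative; keep [-0.875, -0.8125]
z = -0.84375 gives h = -0.1352, negative; keep [-0.875, -0.84375]

[-0.875, -0.84375]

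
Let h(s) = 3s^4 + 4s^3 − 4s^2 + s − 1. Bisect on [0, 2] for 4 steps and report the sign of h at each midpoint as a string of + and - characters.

+-+-

m = 1, h(m) = 3 (+); new bracket [0, 1]
m = 0.5, h(m) = -0.8125 (−); new bracket [0.5, 1]
m = 0.75, h(m) = 0.136719 (+); new bracket [0.5, 0.75]
m = 0.625, h(m) = -0.5032 (−); new bracket [0.625, 0.75]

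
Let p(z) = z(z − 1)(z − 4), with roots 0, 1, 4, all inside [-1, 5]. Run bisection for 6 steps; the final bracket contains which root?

z = 2 gives p = -4, negative; keep [2, 5]
z = 3.5 gives p = -4.375, negative; keep [3.5, 5]
z = 4.25 gives p = 3.453125, positive; keep [3.5, 4.25]
z = 3.875 gives p = -1.3926, negative; keep [3.875, 4.25]
z = 4.0625 gives p = 0.7776, positive; keep [3.875, 4.0625]
z = 3.96875 gives p = -0.3682, negative; keep [3.96875, 4.0625]

4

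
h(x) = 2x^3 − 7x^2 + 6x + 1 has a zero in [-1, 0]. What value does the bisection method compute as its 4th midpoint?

-0.1875

x = -0.5 gives h = -4, negative; keep [-0.5, 0]
x = -0.25 gives h = -0.96875, negative; keep [-0.25, 0]
x = -0.125 gives h = 0.136719, positive; keep [-0.25, -0.125]
x = -0.1875 gives h = -0.3843, negative; keep [-0.1875, -0.125]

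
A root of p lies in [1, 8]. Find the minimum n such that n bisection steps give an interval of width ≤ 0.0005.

14

Width after n steps is 7/2^n. Need 2^n ≥ 7/0.0005 = 14000.
2^13 = 8192 < 14000 ≤ 2^14 = 16384, so n = 14.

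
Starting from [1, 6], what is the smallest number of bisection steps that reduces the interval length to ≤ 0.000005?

Width after n steps is 5/2^n. Need 2^n ≥ 5/0.000005 = 1000000.
2^19 = 524288 < 1000000 ≤ 2^20 = 1048576, so n = 20.

20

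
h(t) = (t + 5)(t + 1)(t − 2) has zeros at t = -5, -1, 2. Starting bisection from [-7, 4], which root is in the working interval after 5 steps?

-5

midpoint -1.5: h = 6.125 > 0 → [-7, -1.5]
midpoint -4.25: h = 15.234375 > 0 → [-7, -4.25]
midpoint -5.625: h = -22.041016 < 0 → [-5.625, -4.25]
midpoint -4.9375: h = 1.7073 > 0 → [-5.625, -4.9375]
midpoint -5.28125: h = -8.7674 < 0 → [-5.28125, -4.9375]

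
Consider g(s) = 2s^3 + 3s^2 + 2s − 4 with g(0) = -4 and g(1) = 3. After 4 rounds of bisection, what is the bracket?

[0.6875, 0.75]

g(0.5) = -2 < 0, so the root lies in [0.5, 1]
g(0.75) = 0.03125 > 0, so the root lies in [0.5, 0.75]
g(0.625) = -1.089844 < 0, so the root lies in [0.625, 0.75]
g(0.6875) = -0.5571 < 0, so the root lies in [0.6875, 0.75]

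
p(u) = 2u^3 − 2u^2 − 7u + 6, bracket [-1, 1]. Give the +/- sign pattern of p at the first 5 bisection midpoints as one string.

p(0) = 6 > 0, so the root lies in [0, 1]
p(0.5) = 2.25 > 0, so the root lies in [0.5, 1]
p(0.75) = 0.46875 > 0, so the root lies in [0.75, 1]
p(0.875) = -0.3164 < 0, so the root lies in [0.75, 0.875]
p(0.8125) = 0.0649 > 0, so the root lies in [0.8125, 0.875]

+++-+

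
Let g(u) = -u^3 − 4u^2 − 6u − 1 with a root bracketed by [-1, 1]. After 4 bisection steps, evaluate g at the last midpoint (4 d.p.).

-0.3105

u = 0 gives g = -1, negative; keep [-1, 0]
u = -0.5 gives g = 1.125, positive; keep [-0.5, 0]
u = -0.25 gives g = 0.265625, positive; keep [-0.25, 0]
u = -0.125 gives g = -0.3105, negative; keep [-0.25, -0.125]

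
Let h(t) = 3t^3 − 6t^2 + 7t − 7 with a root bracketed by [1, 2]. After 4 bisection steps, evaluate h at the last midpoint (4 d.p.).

-0.4246

t = 1.5 gives h = 0.125, positive; keep [1, 1.5]
t = 1.25 gives h = -1.765625, negative; keep [1.25, 1.5]
t = 1.375 gives h = -0.919922, negative; keep [1.375, 1.5]
t = 1.4375 gives h = -0.4246, negative; keep [1.4375, 1.5]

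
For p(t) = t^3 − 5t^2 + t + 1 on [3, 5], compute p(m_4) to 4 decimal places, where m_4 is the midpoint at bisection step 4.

p(4) = -11 < 0, so the root lies in [4, 5]
p(4.5) = -4.625 < 0, so the root lies in [4.5, 5]
p(4.75) = 0.109375 > 0, so the root lies in [4.5, 4.75]
p(4.625) = -2.3965 < 0, so the root lies in [4.625, 4.75]

-2.3965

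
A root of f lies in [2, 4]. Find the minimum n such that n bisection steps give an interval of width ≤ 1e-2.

8

Width after n steps is 2/2^n. Need 2^n ≥ 2/1e-2 = 200.
2^7 = 128 < 200 ≤ 2^8 = 256, so n = 8.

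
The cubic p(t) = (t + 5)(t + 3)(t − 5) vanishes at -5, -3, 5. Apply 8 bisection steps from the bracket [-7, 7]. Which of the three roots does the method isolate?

5

m = 0, p(m) = -75 (−); new bracket [0, 7]
m = 3.5, p(m) = -82.875 (−); new bracket [3.5, 7]
m = 5.25, p(m) = 21.140625 (+); new bracket [3.5, 5.25]
m = 4.375, p(m) = -43.2129 (−); new bracket [4.375, 5.25]
m = 4.8125, p(m) = -14.3738 (−); new bracket [4.8125, 5.25]
m = 5.03125, p(m) = 2.5176 (+); new bracket [4.8125, 5.03125]
m = 4.921875, p(m) = -6.1406 (−); new bracket [4.921875, 5.03125]
m = 4.9765625, p(m) = -1.8651 (−); new bracket [4.9765625, 5.03125]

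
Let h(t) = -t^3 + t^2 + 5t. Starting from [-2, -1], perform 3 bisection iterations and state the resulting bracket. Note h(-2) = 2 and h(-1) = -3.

[-1.875, -1.75]

midpoint -1.5: h = -1.875 < 0 → [-2, -1.5]
midpoint -1.75: h = -0.328125 < 0 → [-2, -1.75]
midpoint -1.875: h = 0.732422 > 0 → [-1.875, -1.75]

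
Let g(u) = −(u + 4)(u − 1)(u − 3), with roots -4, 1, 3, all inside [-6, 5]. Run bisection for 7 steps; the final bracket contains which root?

u = -0.5 gives g = -18.375, negative; keep [-6, -0.5]
u = -3.25 gives g = -19.921875, negative; keep [-6, -3.25]
u = -4.625 gives g = 26.806641, positive; keep [-4.625, -3.25]
u = -3.9375 gives g = -2.1409, negative; keep [-4.625, -3.9375]
u = -4.28125 gives g = 10.8152, positive; keep [-4.28125, -3.9375]
u = -4.109375 gives g = 3.973, positive; keep [-4.109375, -3.9375]
u = -4.0234375 gives g = 0.8269, positive; keep [-4.0234375, -3.9375]

-4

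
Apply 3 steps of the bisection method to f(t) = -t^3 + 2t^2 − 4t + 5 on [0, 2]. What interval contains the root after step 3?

[1.5, 1.75]

midpoint 1: f = 2 > 0 → [1, 2]
midpoint 1.5: f = 0.125 > 0 → [1.5, 2]
midpoint 1.75: f = -1.234375 < 0 → [1.5, 1.75]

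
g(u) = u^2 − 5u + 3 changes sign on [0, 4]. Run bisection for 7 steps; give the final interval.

[0.6875, 0.71875]

g(2) = -3 < 0, so the root lies in [0, 2]
g(1) = -1 < 0, so the root lies in [0, 1]
g(0.5) = 0.75 > 0, so the root lies in [0.5, 1]
g(0.75) = -0.1875 < 0, so the root lies in [0.5, 0.75]
g(0.625) = 0.2656 > 0, so the root lies in [0.625, 0.75]
g(0.6875) = 0.0352 > 0, so the root lies in [0.6875, 0.75]
g(0.71875) = -0.0771 < 0, so the root lies in [0.6875, 0.71875]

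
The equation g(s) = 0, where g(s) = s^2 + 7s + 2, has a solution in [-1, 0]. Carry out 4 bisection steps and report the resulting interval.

[-0.3125, -0.25]

g(-0.5) = -1.25 < 0, so the root lies in [-0.5, 0]
g(-0.25) = 0.3125 > 0, so the root lies in [-0.5, -0.25]
g(-0.375) = -0.484375 < 0, so the root lies in [-0.375, -0.25]
g(-0.3125) = -0.0898 < 0, so the root lies in [-0.3125, -0.25]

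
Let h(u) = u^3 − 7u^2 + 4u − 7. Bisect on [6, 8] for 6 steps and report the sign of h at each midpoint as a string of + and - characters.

h(7) = 21 > 0, so the root lies in [6, 7]
h(6.5) = -2.125 < 0, so the root lies in [6.5, 7]
h(6.75) = 8.609375 > 0, so the root lies in [6.5, 6.75]
h(6.625) = 3.041 > 0, so the root lies in [6.5, 6.625]
h(6.5625) = 0.4084 > 0, so the root lies in [6.5, 6.5625]
h(6.53125) = -0.8706 < 0, so the root lies in [6.53125, 6.5625]

+-+++-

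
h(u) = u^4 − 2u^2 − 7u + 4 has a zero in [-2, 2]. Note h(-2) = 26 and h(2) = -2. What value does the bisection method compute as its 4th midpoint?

midpoint 0: h = 4 > 0 → [0, 2]
midpoint 1: h = -4 < 0 → [0, 1]
midpoint 0.5: h = 0.0625 > 0 → [0.5, 1]
midpoint 0.75: h = -2.0586 < 0 → [0.5, 0.75]

0.75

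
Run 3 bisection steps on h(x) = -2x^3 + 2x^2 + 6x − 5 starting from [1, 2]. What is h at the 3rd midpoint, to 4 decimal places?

m = 1.5, h(m) = 1.75 (+); new bracket [1.5, 2]
m = 1.75, h(m) = 0.90625 (+); new bracket [1.75, 2]
m = 1.875, h(m) = 0.097656 (+); new bracket [1.875, 2]

0.0977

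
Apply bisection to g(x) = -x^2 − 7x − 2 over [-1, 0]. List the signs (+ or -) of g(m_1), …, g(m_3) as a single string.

m = -0.5, g(m) = 1.25 (+); new bracket [-0.5, 0]
m = -0.25, g(m) = -0.3125 (−); new bracket [-0.5, -0.25]
m = -0.375, g(m) = 0.484375 (+); new bracket [-0.375, -0.25]

+-+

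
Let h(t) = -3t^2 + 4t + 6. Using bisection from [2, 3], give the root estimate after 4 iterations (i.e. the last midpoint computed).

midpoint 2.5: h = -2.75 < 0 → [2, 2.5]
midpoint 2.25: h = -0.1875 < 0 → [2, 2.25]
midpoint 2.125: h = 0.953125 > 0 → [2.125, 2.25]
midpoint 2.1875: h = 0.3945 > 0 → [2.1875, 2.25]

2.1875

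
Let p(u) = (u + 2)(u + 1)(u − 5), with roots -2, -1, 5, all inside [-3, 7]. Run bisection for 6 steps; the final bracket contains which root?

5

m = 2, p(m) = -36 (−); new bracket [2, 7]
m = 4.5, p(m) = -17.875 (−); new bracket [4.5, 7]
m = 5.75, p(m) = 39.234375 (+); new bracket [4.5, 5.75]
m = 5.125, p(m) = 5.4551 (+); new bracket [4.5, 5.125]
m = 4.8125, p(m) = -7.4246 (−); new bracket [4.8125, 5.125]
m = 4.96875, p(m) = -1.2998 (−); new bracket [4.96875, 5.125]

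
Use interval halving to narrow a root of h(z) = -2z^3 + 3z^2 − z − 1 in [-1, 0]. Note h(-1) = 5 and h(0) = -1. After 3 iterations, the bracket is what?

[-0.5, -0.375]

z = -0.5 gives h = 0.5, positive; keep [-0.5, 0]
z = -0.25 gives h = -0.53125, negative; keep [-0.5, -0.25]
z = -0.375 gives h = -0.097656, negative; keep [-0.5, -0.375]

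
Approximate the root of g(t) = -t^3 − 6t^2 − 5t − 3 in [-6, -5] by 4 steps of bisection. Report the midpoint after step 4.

m = -5.5, g(m) = 9.375 (+); new bracket [-5.5, -5]
m = -5.25, g(m) = 2.578125 (+); new bracket [-5.25, -5]
m = -5.125, g(m) = -0.357422 (−); new bracket [-5.25, -5.125]
m = -5.1875, g(m) = 1.073 (+); new bracket [-5.1875, -5.125]

-5.1875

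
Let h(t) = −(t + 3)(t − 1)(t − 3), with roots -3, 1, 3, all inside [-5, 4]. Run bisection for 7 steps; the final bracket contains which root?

h(-0.5) = -13.125 < 0, so the root lies in [-5, -0.5]
h(-2.75) = -5.390625 < 0, so the root lies in [-5, -2.75]
h(-3.875) = 29.326172 > 0, so the root lies in [-3.875, -2.75]
h(-3.3125) = 8.5071 > 0, so the root lies in [-3.3125, -2.75]
h(-3.03125) = 0.7598 > 0, so the root lies in [-3.03125, -2.75]
h(-2.890625) = -2.5067 < 0, so the root lies in [-3.03125, -2.890625]
h(-2.9609375) = -0.9223 < 0, so the root lies in [-3.03125, -2.9609375]

-3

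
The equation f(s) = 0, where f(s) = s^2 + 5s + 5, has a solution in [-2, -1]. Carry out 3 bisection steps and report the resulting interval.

midpoint -1.5: f = -0.25 < 0 → [-1.5, -1]
midpoint -1.25: f = 0.3125 > 0 → [-1.5, -1.25]
midpoint -1.375: f = 0.015625 > 0 → [-1.5, -1.375]

[-1.5, -1.375]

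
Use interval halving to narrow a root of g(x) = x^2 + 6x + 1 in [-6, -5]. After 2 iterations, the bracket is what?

x = -5.5 gives g = -1.75, negative; keep [-6, -5.5]
x = -5.75 gives g = -0.4375, negative; keep [-6, -5.75]

[-6, -5.75]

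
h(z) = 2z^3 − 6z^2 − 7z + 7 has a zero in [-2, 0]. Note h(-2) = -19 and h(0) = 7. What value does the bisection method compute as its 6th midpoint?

z = -1 gives h = 6, positive; keep [-2, -1]
z = -1.5 gives h = -2.75, negative; keep [-1.5, -1]
z = -1.25 gives h = 2.46875, positive; keep [-1.5, -1.25]
z = -1.375 gives h = 0.082, positive; keep [-1.5, -1.375]
z = -1.4375 gives h = -1.2769, negative; keep [-1.4375, -1.375]
z = -1.40625 gives h = -0.5833, negative; keep [-1.40625, -1.375]

-1.40625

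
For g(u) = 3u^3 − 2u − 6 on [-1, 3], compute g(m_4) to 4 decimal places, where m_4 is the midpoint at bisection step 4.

u = 1 gives g = -5, negative; keep [1, 3]
u = 2 gives g = 14, positive; keep [1, 2]
u = 1.5 gives g = 1.125, positive; keep [1, 1.5]
u = 1.25 gives g = -2.6406, negative; keep [1.25, 1.5]

-2.6406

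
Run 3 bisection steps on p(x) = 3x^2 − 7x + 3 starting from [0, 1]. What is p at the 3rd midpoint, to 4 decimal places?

-0.2031

x = 0.5 gives p = 0.25, positive; keep [0.5, 1]
x = 0.75 gives p = -0.5625, negative; keep [0.5, 0.75]
x = 0.625 gives p = -0.203125, negative; keep [0.5, 0.625]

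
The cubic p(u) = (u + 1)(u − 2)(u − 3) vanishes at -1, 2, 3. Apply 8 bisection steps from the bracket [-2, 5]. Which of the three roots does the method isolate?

m = 1.5, p(m) = 1.875 (+); new bracket [-2, 1.5]
m = -0.25, p(m) = 5.484375 (+); new bracket [-2, -0.25]
m = -1.125, p(m) = -1.611328 (−); new bracket [-1.125, -0.25]
m = -0.6875, p(m) = 3.0969 (+); new bracket [-1.125, -0.6875]
m = -0.90625, p(m) = 1.0643 (+); new bracket [-1.125, -0.90625]
m = -1.015625, p(m) = -0.1892 (−); new bracket [-1.015625, -0.90625]
m = -0.9609375, p(m) = 0.4581 (+); new bracket [-1.015625, -0.9609375]
m = -0.98828125, p(m) = 0.1397 (+); new bracket [-1.015625, -0.98828125]

-1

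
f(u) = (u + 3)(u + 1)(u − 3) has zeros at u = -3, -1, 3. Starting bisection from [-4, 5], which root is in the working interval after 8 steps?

3

u = 0.5 gives f = -13.125, negative; keep [0.5, 5]
u = 2.75 gives f = -5.390625, negative; keep [2.75, 5]
u = 3.875 gives f = 29.326172, positive; keep [2.75, 3.875]
u = 3.3125 gives f = 8.5071, positive; keep [2.75, 3.3125]
u = 3.03125 gives f = 0.7598, positive; keep [2.75, 3.03125]
u = 2.890625 gives f = -2.5067, negative; keep [2.890625, 3.03125]
u = 2.9609375 gives f = -0.9223, negative; keep [2.9609375, 3.03125]
u = 2.99609375 gives f = -0.0936, negative; keep [2.99609375, 3.03125]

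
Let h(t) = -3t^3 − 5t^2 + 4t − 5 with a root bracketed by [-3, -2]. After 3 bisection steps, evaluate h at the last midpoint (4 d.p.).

midpoint -2.5: h = 0.625 > 0 → [-2.5, -2]
midpoint -2.25: h = -5.140625 < 0 → [-2.5, -2.25]
midpoint -2.375: h = -2.513672 < 0 → [-2.5, -2.375]

-2.5137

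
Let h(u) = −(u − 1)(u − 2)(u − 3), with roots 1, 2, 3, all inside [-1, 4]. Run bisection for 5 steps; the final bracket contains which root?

u = 1.5 gives h = -0.375, negative; keep [-1, 1.5]
u = 0.25 gives h = 3.609375, positive; keep [0.25, 1.5]
u = 0.875 gives h = 0.298828, positive; keep [0.875, 1.5]
u = 1.1875 gives h = -0.2761, negative; keep [0.875, 1.1875]
u = 1.03125 gives h = -0.0596, negative; keep [0.875, 1.03125]

1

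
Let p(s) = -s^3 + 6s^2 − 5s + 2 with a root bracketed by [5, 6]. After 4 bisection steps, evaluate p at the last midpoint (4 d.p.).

p(5.5) = -10.375 < 0, so the root lies in [5, 5.5]
p(5.25) = -3.578125 < 0, so the root lies in [5, 5.25]
p(5.125) = -0.642578 < 0, so the root lies in [5, 5.125]
p(5.0625) = 0.7146 > 0, so the root lies in [5.0625, 5.125]

0.7146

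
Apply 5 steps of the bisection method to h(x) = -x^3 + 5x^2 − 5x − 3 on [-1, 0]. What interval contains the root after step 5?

[-0.4375, -0.40625]

midpoint -0.5: h = 0.875 > 0 → [-0.5, 0]
midpoint -0.25: h = -1.421875 < 0 → [-0.5, -0.25]
midpoint -0.375: h = -0.369141 < 0 → [-0.5, -0.375]
midpoint -0.4375: h = 0.2283 > 0 → [-0.4375, -0.375]
midpoint -0.40625: h = -0.0765 < 0 → [-0.4375, -0.40625]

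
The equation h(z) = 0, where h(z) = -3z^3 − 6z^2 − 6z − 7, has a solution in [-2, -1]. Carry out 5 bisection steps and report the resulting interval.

h(-1.5) = -1.375 < 0, so the root lies in [-2, -1.5]
h(-1.75) = 1.203125 > 0, so the root lies in [-1.75, -1.5]
h(-1.625) = -0.220703 < 0, so the root lies in [-1.75, -1.625]
h(-1.6875) = 0.4553 > 0, so the root lies in [-1.6875, -1.625]
h(-1.65625) = 0.1086 > 0, so the root lies in [-1.65625, -1.625]

[-1.65625, -1.625]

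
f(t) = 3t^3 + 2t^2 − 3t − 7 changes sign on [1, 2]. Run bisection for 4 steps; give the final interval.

[1.3125, 1.375]

t = 1.5 gives f = 3.125, positive; keep [1, 1.5]
t = 1.25 gives f = -1.765625, negative; keep [1.25, 1.5]
t = 1.375 gives f = 0.455078, positive; keep [1.25, 1.375]
t = 1.3125 gives f = -0.7092, negative; keep [1.3125, 1.375]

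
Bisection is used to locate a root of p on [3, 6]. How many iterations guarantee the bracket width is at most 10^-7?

25

Width after n steps is 3/2^n. Need 2^n ≥ 3/10^-7 = 30000000.
2^24 = 16777216 < 30000000 ≤ 2^25 = 33554432, so n = 25.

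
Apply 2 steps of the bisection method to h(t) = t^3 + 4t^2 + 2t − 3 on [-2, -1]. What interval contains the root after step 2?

[-1.75, -1.5]

midpoint -1.5: h = -0.375 < 0 → [-2, -1.5]
midpoint -1.75: h = 0.390625 > 0 → [-1.75, -1.5]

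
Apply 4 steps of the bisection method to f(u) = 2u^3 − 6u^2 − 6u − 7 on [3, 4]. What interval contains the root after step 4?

f(3.5) = -15.75 < 0, so the root lies in [3.5, 4]
f(3.75) = -8.40625 < 0, so the root lies in [3.75, 4]
f(3.875) = -3.972656 < 0, so the root lies in [3.875, 4]
f(3.9375) = -1.5552 < 0, so the root lies in [3.9375, 4]

[3.9375, 4]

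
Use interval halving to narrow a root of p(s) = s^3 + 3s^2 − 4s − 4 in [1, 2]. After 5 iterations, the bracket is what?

[1.46875, 1.5]

p(1.5) = 0.125 > 0, so the root lies in [1, 1.5]
p(1.25) = -2.359375 < 0, so the root lies in [1.25, 1.5]
p(1.375) = -1.228516 < 0, so the root lies in [1.375, 1.5]
p(1.4375) = -0.5803 < 0, so the root lies in [1.4375, 1.5]
p(1.46875) = -0.2349 < 0, so the root lies in [1.46875, 1.5]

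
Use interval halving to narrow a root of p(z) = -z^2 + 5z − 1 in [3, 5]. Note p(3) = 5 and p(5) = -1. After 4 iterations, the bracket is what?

[4.75, 4.875]

z = 4 gives p = 3, positive; keep [4, 5]
z = 4.5 gives p = 1.25, positive; keep [4.5, 5]
z = 4.75 gives p = 0.1875, positive; keep [4.75, 5]
z = 4.875 gives p = -0.3906, negative; keep [4.75, 4.875]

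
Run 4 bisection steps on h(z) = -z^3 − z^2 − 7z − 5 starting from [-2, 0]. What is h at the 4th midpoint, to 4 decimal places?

midpoint -1: h = 2 > 0 → [-1, 0]
midpoint -0.5: h = -1.625 < 0 → [-1, -0.5]
midpoint -0.75: h = 0.109375 > 0 → [-0.75, -0.5]
midpoint -0.625: h = -0.7715 < 0 → [-0.75, -0.625]

-0.7715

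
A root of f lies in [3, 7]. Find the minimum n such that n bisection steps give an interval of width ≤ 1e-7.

Width after n steps is 4/2^n. Need 2^n ≥ 4/1e-7 = 40000000.
2^25 = 33554432 < 40000000 ≤ 2^26 = 67108864, so n = 26.

26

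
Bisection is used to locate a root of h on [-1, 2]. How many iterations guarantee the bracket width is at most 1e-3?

12

Width after n steps is 3/2^n. Need 2^n ≥ 3/1e-3 = 3000.
2^11 = 2048 < 3000 ≤ 2^12 = 4096, so n = 12.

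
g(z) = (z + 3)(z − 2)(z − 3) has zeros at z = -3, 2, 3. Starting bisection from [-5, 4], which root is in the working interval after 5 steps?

-3

midpoint -0.5: g = 21.875 > 0 → [-5, -0.5]
midpoint -2.75: g = 6.828125 > 0 → [-5, -2.75]
midpoint -3.875: g = -35.341797 < 0 → [-3.875, -2.75]
midpoint -3.3125: g = -10.4797 < 0 → [-3.3125, -2.75]
midpoint -3.03125: g = -0.9483 < 0 → [-3.03125, -2.75]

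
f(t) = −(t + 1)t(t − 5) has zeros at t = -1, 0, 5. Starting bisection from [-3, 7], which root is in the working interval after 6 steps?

midpoint 2: f = 18 > 0 → [2, 7]
midpoint 4.5: f = 12.375 > 0 → [4.5, 7]
midpoint 5.75: f = -29.109375 < 0 → [4.5, 5.75]
midpoint 5.125: f = -3.9238 < 0 → [4.5, 5.125]
midpoint 4.8125: f = 5.2449 > 0 → [4.8125, 5.125]
midpoint 4.96875: f = 0.9268 > 0 → [4.96875, 5.125]

5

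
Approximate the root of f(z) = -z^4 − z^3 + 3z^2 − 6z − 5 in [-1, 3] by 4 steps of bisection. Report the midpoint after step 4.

-0.75

f(1) = -10 < 0, so the root lies in [-1, 1]
f(0) = -5 < 0, so the root lies in [-1, 0]
f(-0.5) = -1.1875 < 0, so the root lies in [-1, -0.5]
f(-0.75) = 1.293 > 0, so the root lies in [-0.75, -0.5]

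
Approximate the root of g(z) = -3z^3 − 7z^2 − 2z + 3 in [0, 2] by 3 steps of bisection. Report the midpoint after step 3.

z = 1 gives g = -9, negative; keep [0, 1]
z = 0.5 gives g = -0.125, negative; keep [0, 0.5]
z = 0.25 gives g = 2.015625, positive; keep [0.25, 0.5]

0.25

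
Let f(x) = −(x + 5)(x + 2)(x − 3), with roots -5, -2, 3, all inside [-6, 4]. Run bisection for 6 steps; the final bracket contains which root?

3

midpoint -1: f = 16 > 0 → [-1, 4]
midpoint 1.5: f = 34.125 > 0 → [1.5, 4]
midpoint 2.75: f = 9.203125 > 0 → [2.75, 4]
midpoint 3.375: f = -16.8809 < 0 → [2.75, 3.375]
midpoint 3.0625: f = -2.551 < 0 → [2.75, 3.0625]
midpoint 2.90625: f = 3.6366 > 0 → [2.90625, 3.0625]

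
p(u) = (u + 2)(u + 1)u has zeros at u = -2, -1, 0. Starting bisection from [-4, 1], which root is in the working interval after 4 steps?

u = -1.5 gives p = 0.375, positive; keep [-4, -1.5]
u = -2.75 gives p = -3.609375, negative; keep [-2.75, -1.5]
u = -2.125 gives p = -0.298828, negative; keep [-2.125, -1.5]
u = -1.8125 gives p = 0.2761, positive; keep [-2.125, -1.8125]

-2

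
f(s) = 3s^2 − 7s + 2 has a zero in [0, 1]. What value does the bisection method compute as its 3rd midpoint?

midpoint 0.5: f = -0.75 < 0 → [0, 0.5]
midpoint 0.25: f = 0.4375 > 0 → [0.25, 0.5]
midpoint 0.375: f = -0.203125 < 0 → [0.25, 0.375]

0.375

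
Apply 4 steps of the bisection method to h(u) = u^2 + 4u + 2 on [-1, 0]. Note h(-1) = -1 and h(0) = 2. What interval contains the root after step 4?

[-0.625, -0.5625]

midpoint -0.5: h = 0.25 > 0 → [-1, -0.5]
midpoint -0.75: h = -0.4375 < 0 → [-0.75, -0.5]
midpoint -0.625: h = -0.109375 < 0 → [-0.625, -0.5]
midpoint -0.5625: h = 0.0664 > 0 → [-0.625, -0.5625]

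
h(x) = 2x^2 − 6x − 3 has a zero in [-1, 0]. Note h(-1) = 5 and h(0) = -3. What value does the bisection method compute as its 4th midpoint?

-0.4375

x = -0.5 gives h = 0.5, positive; keep [-0.5, 0]
x = -0.25 gives h = -1.375, negative; keep [-0.5, -0.25]
x = -0.375 gives h = -0.46875, negative; keep [-0.5, -0.375]
x = -0.4375 gives h = 0.0078, positive; keep [-0.4375, -0.375]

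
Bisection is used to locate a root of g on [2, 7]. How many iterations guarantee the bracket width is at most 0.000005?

Width after n steps is 5/2^n. Need 2^n ≥ 5/0.000005 = 1000000.
2^19 = 524288 < 1000000 ≤ 2^20 = 1048576, so n = 20.

20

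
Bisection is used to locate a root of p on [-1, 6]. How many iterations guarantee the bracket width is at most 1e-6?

23

Width after n steps is 7/2^n. Need 2^n ≥ 7/1e-6 = 7000000.
2^22 = 4194304 < 7000000 ≤ 2^23 = 8388608, so n = 23.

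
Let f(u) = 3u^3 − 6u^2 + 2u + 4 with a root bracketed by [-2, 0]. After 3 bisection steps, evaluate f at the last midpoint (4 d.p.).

u = -1 gives f = -7, negative; keep [-1, 0]
u = -0.5 gives f = 1.125, positive; keep [-1, -0.5]
u = -0.75 gives f = -2.140625, negative; keep [-0.75, -0.5]

-2.1406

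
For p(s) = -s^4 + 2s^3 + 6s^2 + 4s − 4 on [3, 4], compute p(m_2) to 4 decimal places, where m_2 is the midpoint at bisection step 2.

m = 3.5, p(m) = 19.1875 (+); new bracket [3.5, 4]
m = 3.75, p(m) = 3.089844 (+); new bracket [3.75, 4]

3.0898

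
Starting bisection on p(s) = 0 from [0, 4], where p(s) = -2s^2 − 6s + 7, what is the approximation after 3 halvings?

p(2) = -13 < 0, so the root lies in [0, 2]
p(1) = -1 < 0, so the root lies in [0, 1]
p(0.5) = 3.5 > 0, so the root lies in [0.5, 1]

0.5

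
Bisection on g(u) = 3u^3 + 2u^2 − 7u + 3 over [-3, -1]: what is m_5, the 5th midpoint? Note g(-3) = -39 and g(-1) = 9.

-2.0625

m = -2, g(m) = 1 (+); new bracket [-3, -2]
m = -2.5, g(m) = -13.875 (−); new bracket [-2.5, -2]
m = -2.25, g(m) = -5.296875 (−); new bracket [-2.25, -2]
m = -2.125, g(m) = -1.8809 (−); new bracket [-2.125, -2]
m = -2.0625, g(m) = -0.3757 (−); new bracket [-2.0625, -2]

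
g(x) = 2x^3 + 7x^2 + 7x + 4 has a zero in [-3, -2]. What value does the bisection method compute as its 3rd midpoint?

-2.375

g(-2.5) = -1 < 0, so the root lies in [-2.5, -2]
g(-2.25) = 0.90625 > 0, so the root lies in [-2.5, -2.25]
g(-2.375) = 0.066406 > 0, so the root lies in [-2.5, -2.375]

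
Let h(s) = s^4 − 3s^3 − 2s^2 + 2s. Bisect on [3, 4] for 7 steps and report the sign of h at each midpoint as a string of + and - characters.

+--+-+-

midpoint 3.5: h = 3.9375 > 0 → [3, 3.5]
midpoint 3.25: h = -6.042969 < 0 → [3.25, 3.5]
midpoint 3.375: h = -1.61499 < 0 → [3.375, 3.5]
midpoint 3.4375: h = 1.013 > 0 → [3.375, 3.4375]
midpoint 3.40625: h = -0.3371 < 0 → [3.40625, 3.4375]
midpoint 3.421875: h = 0.3288 > 0 → [3.40625, 3.421875]
midpoint 3.4140625: h = -0.0064 < 0 → [3.4140625, 3.421875]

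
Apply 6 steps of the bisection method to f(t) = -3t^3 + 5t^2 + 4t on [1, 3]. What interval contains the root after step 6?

[2.25, 2.28125]

t = 2 gives f = 4, positive; keep [2, 3]
t = 2.5 gives f = -5.625, negative; keep [2, 2.5]
t = 2.25 gives f = 0.140625, positive; keep [2.25, 2.5]
t = 2.375 gives f = -2.4863, negative; keep [2.25, 2.375]
t = 2.3125 gives f = -1.1111, negative; keep [2.25, 2.3125]
t = 2.28125 gives f = -0.4701, negative; keep [2.25, 2.28125]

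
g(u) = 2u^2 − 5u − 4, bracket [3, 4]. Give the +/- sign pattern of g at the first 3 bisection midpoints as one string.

m = 3.5, g(m) = 3 (+); new bracket [3, 3.5]
m = 3.25, g(m) = 0.875 (+); new bracket [3, 3.25]
m = 3.125, g(m) = -0.09375 (−); new bracket [3.125, 3.25]

++-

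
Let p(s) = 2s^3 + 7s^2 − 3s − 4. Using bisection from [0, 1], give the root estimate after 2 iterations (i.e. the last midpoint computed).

0.75

p(0.5) = -3.5 < 0, so the root lies in [0.5, 1]
p(0.75) = -1.46875 < 0, so the root lies in [0.75, 1]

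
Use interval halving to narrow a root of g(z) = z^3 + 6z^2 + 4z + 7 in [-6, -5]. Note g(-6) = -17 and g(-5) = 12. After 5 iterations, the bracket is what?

[-5.53125, -5.5]

m = -5.5, g(m) = 0.125 (+); new bracket [-6, -5.5]
m = -5.75, g(m) = -7.734375 (−); new bracket [-5.75, -5.5]
m = -5.625, g(m) = -3.634766 (−); new bracket [-5.625, -5.5]
m = -5.5625, g(m) = -1.7131 (−); new bracket [-5.5625, -5.5]
m = -5.53125, g(m) = -0.7837 (−); new bracket [-5.53125, -5.5]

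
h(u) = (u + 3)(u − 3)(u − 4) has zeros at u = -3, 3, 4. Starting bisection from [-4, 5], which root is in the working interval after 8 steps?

u = 0.5 gives h = 30.625, positive; keep [-4, 0.5]
u = -1.75 gives h = 34.140625, positive; keep [-4, -1.75]
u = -2.875 gives h = 5.048828, positive; keep [-4, -2.875]
u = -3.4375 gives h = -20.947, negative; keep [-3.4375, -2.875]
u = -3.15625 gives h = -6.8837, negative; keep [-3.15625, -2.875]
u = -3.015625 gives h = -0.6594, negative; keep [-3.015625, -2.875]
u = -2.9453125 gives h = 2.2582, positive; keep [-3.015625, -2.9453125]
u = -2.98046875 gives h = 0.8154, positive; keep [-3.015625, -2.98046875]

-3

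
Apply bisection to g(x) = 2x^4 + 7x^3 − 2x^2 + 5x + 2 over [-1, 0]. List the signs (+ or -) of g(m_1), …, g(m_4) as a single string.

-+-+

g(-0.5) = -1.75 < 0, so the root lies in [-0.5, 0]
g(-0.25) = 0.523438 > 0, so the root lies in [-0.5, -0.25]
g(-0.375) = -0.48584 < 0, so the root lies in [-0.375, -0.25]
g(-0.3125) = 0.0476 > 0, so the root lies in [-0.375, -0.3125]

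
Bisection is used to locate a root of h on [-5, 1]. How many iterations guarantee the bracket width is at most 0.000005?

Width after n steps is 6/2^n. Need 2^n ≥ 6/0.000005 = 1200000.
2^20 = 1048576 < 1200000 ≤ 2^21 = 2097152, so n = 21.

21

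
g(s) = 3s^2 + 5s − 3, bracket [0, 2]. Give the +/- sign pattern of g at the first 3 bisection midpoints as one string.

++-

midpoint 1: g = 5 > 0 → [0, 1]
midpoint 0.5: g = 0.25 > 0 → [0, 0.5]
midpoint 0.25: g = -1.5625 < 0 → [0.25, 0.5]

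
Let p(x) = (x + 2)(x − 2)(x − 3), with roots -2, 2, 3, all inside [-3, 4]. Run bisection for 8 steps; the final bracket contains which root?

-2

midpoint 0.5: p = 9.375 > 0 → [-3, 0.5]
midpoint -1.25: p = 10.359375 > 0 → [-3, -1.25]
midpoint -2.125: p = -2.642578 < 0 → [-2.125, -1.25]
midpoint -1.6875: p = 5.4016 > 0 → [-2.125, -1.6875]
midpoint -1.90625: p = 1.7967 > 0 → [-2.125, -1.90625]
midpoint -2.015625: p = -0.3147 < 0 → [-2.015625, -1.90625]
midpoint -1.9609375: p = 0.7676 > 0 → [-2.015625, -1.9609375]
midpoint -1.98828125: p = 0.2331 > 0 → [-2.015625, -1.98828125]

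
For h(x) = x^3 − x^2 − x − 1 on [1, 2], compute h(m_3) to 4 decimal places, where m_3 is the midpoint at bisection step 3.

midpoint 1.5: h = -1.375 < 0 → [1.5, 2]
midpoint 1.75: h = -0.453125 < 0 → [1.75, 2]
midpoint 1.875: h = 0.201172 > 0 → [1.75, 1.875]

0.2012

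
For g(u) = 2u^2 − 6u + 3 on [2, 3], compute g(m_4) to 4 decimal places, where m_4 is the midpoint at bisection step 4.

-0.1797

u = 2.5 gives g = 0.5, positive; keep [2, 2.5]
u = 2.25 gives g = -0.375, negative; keep [2.25, 2.5]
u = 2.375 gives g = 0.03125, positive; keep [2.25, 2.375]
u = 2.3125 gives g = -0.1797, negative; keep [2.3125, 2.375]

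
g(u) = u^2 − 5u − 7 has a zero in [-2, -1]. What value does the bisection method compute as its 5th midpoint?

-1.15625

midpoint -1.5: g = 2.75 > 0 → [-1.5, -1]
midpoint -1.25: g = 0.8125 > 0 → [-1.25, -1]
midpoint -1.125: g = -0.109375 < 0 → [-1.25, -1.125]
midpoint -1.1875: g = 0.3477 > 0 → [-1.1875, -1.125]
midpoint -1.15625: g = 0.1182 > 0 → [-1.15625, -1.125]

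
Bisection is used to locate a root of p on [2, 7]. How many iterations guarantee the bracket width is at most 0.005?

10

Width after n steps is 5/2^n. Need 2^n ≥ 5/0.005 = 1000.
2^9 = 512 < 1000 ≤ 2^10 = 1024, so n = 10.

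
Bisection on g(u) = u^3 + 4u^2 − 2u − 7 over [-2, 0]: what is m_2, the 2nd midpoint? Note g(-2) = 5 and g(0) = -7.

-1.5

g(-1) = -2 < 0, so the root lies in [-2, -1]
g(-1.5) = 1.625 > 0, so the root lies in [-1.5, -1]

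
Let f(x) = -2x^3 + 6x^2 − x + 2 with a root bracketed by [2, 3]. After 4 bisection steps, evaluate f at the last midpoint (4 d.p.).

f(2.5) = 5.75 > 0, so the root lies in [2.5, 3]
f(2.75) = 3.03125 > 0, so the root lies in [2.75, 3]
f(2.875) = 1.191406 > 0, so the root lies in [2.875, 3]
f(2.9375) = 0.1411 > 0, so the root lies in [2.9375, 3]

0.1411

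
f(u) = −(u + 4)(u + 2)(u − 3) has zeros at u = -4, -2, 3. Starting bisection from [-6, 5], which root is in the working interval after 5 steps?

3

u = -0.5 gives f = 18.375, positive; keep [-0.5, 5]
u = 2.25 gives f = 19.921875, positive; keep [2.25, 5]
u = 3.625 gives f = -26.806641, negative; keep [2.25, 3.625]
u = 2.9375 gives f = 2.1409, positive; keep [2.9375, 3.625]
u = 3.28125 gives f = -10.8152, negative; keep [2.9375, 3.28125]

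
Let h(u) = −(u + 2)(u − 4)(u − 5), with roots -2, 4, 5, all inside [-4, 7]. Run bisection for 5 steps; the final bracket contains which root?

midpoint 1.5: h = -30.625 < 0 → [-4, 1.5]
midpoint -1.25: h = -24.609375 < 0 → [-4, -1.25]
midpoint -2.625: h = 31.572266 > 0 → [-2.625, -1.25]
midpoint -1.9375: h = -2.5745 < 0 → [-2.625, -1.9375]
midpoint -2.28125: h = 12.8631 > 0 → [-2.28125, -1.9375]

-2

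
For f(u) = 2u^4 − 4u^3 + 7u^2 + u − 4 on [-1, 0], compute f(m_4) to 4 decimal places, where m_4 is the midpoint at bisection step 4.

0.3677

midpoint -0.5: f = -2.125 < 0 → [-1, -0.5]
midpoint -0.75: f = 1.507812 > 0 → [-0.75, -0.5]
midpoint -0.625: f = -0.608887 < 0 → [-0.75, -0.625]
midpoint -0.6875: f = 0.3677 > 0 → [-0.6875, -0.625]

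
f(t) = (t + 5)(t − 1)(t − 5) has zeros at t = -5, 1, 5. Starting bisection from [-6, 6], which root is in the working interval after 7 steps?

-5

f(0) = 25 > 0, so the root lies in [-6, 0]
f(-3) = 64 > 0, so the root lies in [-6, -3]
f(-4.5) = 26.125 > 0, so the root lies in [-6, -4.5]
f(-5.25) = -16.0156 < 0, so the root lies in [-5.25, -4.5]
f(-4.875) = 7.252 > 0, so the root lies in [-5.25, -4.875]
f(-5.0625) = -3.8127 < 0, so the root lies in [-5.0625, -4.875]
f(-4.96875) = 1.8594 > 0, so the root lies in [-5.0625, -4.96875]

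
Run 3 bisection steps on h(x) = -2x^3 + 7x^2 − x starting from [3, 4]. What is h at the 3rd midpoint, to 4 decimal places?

x = 3.5 gives h = -3.5, negative; keep [3, 3.5]
x = 3.25 gives h = 2.03125, positive; keep [3.25, 3.5]
x = 3.375 gives h = -0.527344, negative; keep [3.25, 3.375]

-0.5273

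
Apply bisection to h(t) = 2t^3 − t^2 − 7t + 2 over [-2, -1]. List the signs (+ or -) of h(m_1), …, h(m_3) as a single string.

++-

t = -1.5 gives h = 3.5, positive; keep [-2, -1.5]
t = -1.75 gives h = 0.46875, positive; keep [-2, -1.75]
t = -1.875 gives h = -1.574219, negative; keep [-1.875, -1.75]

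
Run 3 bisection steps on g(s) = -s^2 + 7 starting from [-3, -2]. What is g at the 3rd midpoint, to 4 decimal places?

midpoint -2.5: g = 0.75 > 0 → [-3, -2.5]
midpoint -2.75: g = -0.5625 < 0 → [-2.75, -2.5]
midpoint -2.625: g = 0.109375 > 0 → [-2.75, -2.625]

0.1094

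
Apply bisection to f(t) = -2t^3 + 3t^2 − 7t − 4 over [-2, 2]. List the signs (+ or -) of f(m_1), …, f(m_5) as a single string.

-++--

m = 0, f(m) = -4 (−); new bracket [-2, 0]
m = -1, f(m) = 8 (+); new bracket [-1, 0]
m = -0.5, f(m) = 0.5 (+); new bracket [-0.5, 0]
m = -0.25, f(m) = -2.0312 (−); new bracket [-0.5, -0.25]
m = -0.375, f(m) = -0.8477 (−); new bracket [-0.5, -0.375]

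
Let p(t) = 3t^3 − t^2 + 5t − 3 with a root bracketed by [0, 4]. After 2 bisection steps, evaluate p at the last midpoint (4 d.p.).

t = 2 gives p = 27, positive; keep [0, 2]
t = 1 gives p = 4, positive; keep [0, 1]

4.0000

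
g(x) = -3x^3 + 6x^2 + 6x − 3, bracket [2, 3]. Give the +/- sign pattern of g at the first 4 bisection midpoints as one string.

+--+

x = 2.5 gives g = 2.625, positive; keep [2.5, 3]
x = 2.75 gives g = -3.515625, negative; keep [2.5, 2.75]
x = 2.625 gives g = -0.169922, negative; keep [2.5, 2.625]
x = 2.5625 gives g = 1.2942, positive; keep [2.5625, 2.625]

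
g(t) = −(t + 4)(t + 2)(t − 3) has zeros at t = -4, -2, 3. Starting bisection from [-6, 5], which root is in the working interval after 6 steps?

g(-0.5) = 18.375 > 0, so the root lies in [-0.5, 5]
g(2.25) = 19.921875 > 0, so the root lies in [2.25, 5]
g(3.625) = -26.806641 < 0, so the root lies in [2.25, 3.625]
g(2.9375) = 2.1409 > 0, so the root lies in [2.9375, 3.625]
g(3.28125) = -10.8152 < 0, so the root lies in [2.9375, 3.28125]
g(3.109375) = -3.973 < 0, so the root lies in [2.9375, 3.109375]

3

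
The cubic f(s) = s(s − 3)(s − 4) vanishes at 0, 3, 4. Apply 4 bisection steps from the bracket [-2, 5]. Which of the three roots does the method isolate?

midpoint 1.5: f = 5.625 > 0 → [-2, 1.5]
midpoint -0.25: f = -3.453125 < 0 → [-0.25, 1.5]
midpoint 0.625: f = 5.009766 > 0 → [-0.25, 0.625]
midpoint 0.1875: f = 2.0105 > 0 → [-0.25, 0.1875]

0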